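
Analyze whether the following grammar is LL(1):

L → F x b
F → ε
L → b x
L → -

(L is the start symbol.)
A grammar is LL(1) if for each non-terminal N with multiple productions, the predict sets of those productions are pairwise disjoint, where PREDICT(N → α) = (FIRST(α) \ {ε}) ∪ (FOLLOW(N) if α ⇒* ε).

Relevant sets:
  FIRST(F) = { ε }

For L:
  PREDICT(L → F x b) = { 'x' }
  PREDICT(L → b x) = { 'b' }
  PREDICT(L → '-') = { '-' }
F has a single production, so nothing to check there.

All predict sets are disjoint. The grammar IS LL(1).

Answer: Yes, the grammar is LL(1).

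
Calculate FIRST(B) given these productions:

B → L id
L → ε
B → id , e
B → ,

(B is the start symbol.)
To compute FIRST(B), examine every production with B on the left-hand side, reading each right-hand side left to right until a non-nullable symbol is reached.

FIRST sets of the other non-terminals involved (by the same procedure, iterated to a fixed point):
  FIRST(L) = { ε }

From B → L id:
  - L is a non-terminal: add FIRST(L) \ {ε} = { }
    L is nullable, so continue to the next symbol
  - id is a terminal: add 'id' and stop
From B → id , e:
  - id is a terminal: add 'id' and stop
From B → ,:
  - ',' is a terminal: add ',' and stop

Collecting: FIRST(B) = { ',', 'id' }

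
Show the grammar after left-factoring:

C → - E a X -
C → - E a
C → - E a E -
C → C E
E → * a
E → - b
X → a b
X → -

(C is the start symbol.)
Left-factoring transforms A → αβ₁ | αβ₂ into A → αA' and A' → β₁ | β₂
(α is the longest common prefix among the alternatives). Repeat until
no nonterminal has two alternatives with a common prefix.

Round 1: C has alternatives sharing prefix '- E a'. Introduce C': C → - E a C'
  Add: C' → X -
  Add: C' → ε
  Add: C' → E -

No remaining common prefixes — done.

Resulting grammar:
C → - E a C'
C' → X -
C' → ε
C' → E -
C → C E
E → * a
E → - b
X → a b
X → -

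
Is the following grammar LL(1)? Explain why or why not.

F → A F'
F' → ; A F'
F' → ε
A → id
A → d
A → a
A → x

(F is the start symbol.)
Yes, the grammar is LL(1).

Relevant sets:
  FOLLOW(F') = { $ }

For F':
  PREDICT(F' → ';' A F') = { ';' }
  PREDICT(F' → ε) = { $ }
For A:
  PREDICT(A → id) = { 'id' }
  PREDICT(A → d) = { 'd' }
  PREDICT(A → a) = { 'a' }
  PREDICT(A → x) = { 'x' }
F has a single production, so nothing to check there.

All predict sets are disjoint. The grammar IS LL(1).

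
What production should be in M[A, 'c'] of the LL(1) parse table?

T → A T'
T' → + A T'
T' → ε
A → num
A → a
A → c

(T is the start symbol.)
To find M[A, 'c'], we find productions for A where 'c' is in the predict set (PREDICT(N → α) = (FIRST(α) \ {ε}) ∪ (FOLLOW(N) if α ⇒* ε)).

A → num: PREDICT = { 'num' }
A → a: PREDICT = { 'a' }
A → c: PREDICT = { 'c' }
  'c' is in predict set, so this production goes in M[A, 'c']

M[A, 'c'] = A → c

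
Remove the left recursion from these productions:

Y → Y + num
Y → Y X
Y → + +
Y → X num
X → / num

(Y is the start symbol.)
Y is directly left-recursive. The standard transformation for
  A → A α₁ | ... | A α_m | β₁ | ... | β_n
is
  A  → β₁ A' | ... | β_n A'
  A' → α₁ A' | ... | α_m A' | ε

Y → + + becomes Y → + + Y'
Y → X num becomes Y → X num Y'
Y → Y + num becomes Y' → + num Y'
Y → Y X becomes Y' → X Y'
Add Y' → ε

Productions for other non-terminals are unchanged:
  X → / num

Resulting grammar:
Y → + + Y'
Y → X num Y'
Y' → + num Y'
Y' → X Y'
Y' → ε
X → / num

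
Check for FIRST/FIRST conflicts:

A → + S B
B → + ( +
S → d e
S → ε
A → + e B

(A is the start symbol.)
Productions for A:
  A → + S B: FIRST = { '+' }
  A → + e B: FIRST = { '+' }
Productions for S:
  S → d e: FIRST = { 'd' }
  S → ε: FIRST = { ε }
B has only one production, so no FIRST/FIRST conflict is possible there.

Conflict for A: A → + S B and A → + e B
  Overlap: { '+' }

Answer: Yes. A → '+' S B / A → '+' e B on { '+' }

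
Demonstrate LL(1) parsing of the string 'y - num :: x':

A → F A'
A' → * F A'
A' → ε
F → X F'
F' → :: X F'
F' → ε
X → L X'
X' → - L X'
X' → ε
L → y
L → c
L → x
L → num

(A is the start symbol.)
LL(1) parsing maintains a stack (initially the start symbol over $) and the input. At each step: if the stack top is a terminal, match it against the current input token; if it is a non-terminal N, replace it with the RHS of M[N, lookahead] (the unique production whose predict set contains the lookahead).

Stack is shown with the top on the left.

Stack           Input           Action
--------------------------------------
A $             y - num :: x $  output A → F A'
F A' $          y - num :: x $  output F → X F'
X F' A' $       y - num :: x $  output X → L X'
L X' F' A' $    y - num :: x $  output L → y
y X' F' A' $    y - num :: x $  match 'y'
X' F' A' $      - num :: x $    output X' → - L X'
- L X' F' A' $  - num :: x $    match '-'
L X' F' A' $    num :: x $      output L → num
num X' F' A' $  num :: x $      match 'num'
X' F' A' $      :: x $          output X' → ε
F' A' $         :: x $          output F' → :: X F'
:: X F' A' $    :: x $          match '::'
X F' A' $       x $             output X → L X'
L X' F' A' $    x $             output L → x
x X' F' A' $    x $             match 'x'
X' F' A' $      $               output X' → ε
F' A' $         $               output F' → ε
A' $            $               output A' → ε
$               $               accept

The string is accepted.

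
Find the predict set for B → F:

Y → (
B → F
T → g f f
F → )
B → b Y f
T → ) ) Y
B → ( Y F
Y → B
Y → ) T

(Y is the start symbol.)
{ ')' }

PREDICT(B → F) = (FIRST(RHS) \ {ε}) ∪ (FOLLOW(B) if ε ∈ FIRST(RHS), i.e. RHS ⇒* ε)
FIRST(F) = { ')' }
FIRST(F) = { ')' }
ε ∉ FIRST(F), so FOLLOW(B) is not added.
PREDICT(B → F) = { ')' }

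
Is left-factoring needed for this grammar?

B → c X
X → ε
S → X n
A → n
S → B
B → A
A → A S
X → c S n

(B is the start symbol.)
Left-factoring is needed when two productions for the same non-terminal
share a common prefix on the right-hand side.

Productions for B:
  B → c X
  B → A
Productions for X:
  X → ε
  X → c S n
Productions for S:
  S → X n
  S → B
Productions for A:
  A → n
  A → A S

No common prefixes found.

Answer: No, left-factoring is not needed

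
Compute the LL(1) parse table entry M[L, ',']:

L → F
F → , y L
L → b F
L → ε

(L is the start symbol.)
To find M[L, ','], we find productions for L where ',' is in the predict set (PREDICT(N → α) = (FIRST(α) \ {ε}) ∪ (FOLLOW(N) if α ⇒* ε)).

Relevant sets:
  FIRST(F) = { ',' }
  FOLLOW(L) = { $ }

L → F: PREDICT = { ',' }
  ',' is in predict set, so this production goes in M[L, ',']
L → b F: PREDICT = { 'b' }
L → ε: PREDICT = { $ }

M[L, ','] = L → F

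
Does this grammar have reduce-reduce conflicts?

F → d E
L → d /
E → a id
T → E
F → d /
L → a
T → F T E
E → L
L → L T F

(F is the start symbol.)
Yes — I14: [F → d / .] vs [L → d / .]

A reduce-reduce conflict occurs when an LR(0) state has two complete items [A → α .] and [B → β .] — both call for a reduction, and with no lookahead the parser cannot choose between them.

Augment with F' → F and build the canonical LR(0) collection (I0 = CLOSURE({[F' → . F]}), then GOTO on every symbol after a dot until no new states appear). It has 18 states:
  I0: { [F → . d /], [F → . d E], [F' → . F] }  — shift
  I1: { [F' → F .] }  — accept
  I2: { [E → . L], [E → . a id], [F → d . /], [F → d . E], [L → . L T F], [L → . a], [L → . d /] }  — shift
  I3: { [F → d / .] }  — reduce
  I4: { [F → d E .] }  — reduce
  I5: { [E → . L], [E → . a id], [E → L .], [F → . d /], [F → . d E], [L → . L T F], [L → . a], [L → . d /], [L → L . T F], [T → . E], [T → . F T E] }  — shift, reduce
  I6: { [E → a . id], [L → a .] }  — shift, reduce
  I7: { [L → d . /] }  — shift
  I8: { [L → d / .] }  — reduce
  I9: { [E → a id .] }  — reduce
  I10: { [T → E .] }  — reduce
  I11: { [E → . L], [E → . a id], [F → . d /], [F → . d E], [L → . L T F], [L → . a], [L → . d /], [T → . E], [T → . F T E], [T → F . T E] }  — shift
  I12: { [F → . d /], [F → . d E], [L → L T . F] }  — shift
  I13: { [E → . L], [E → . a id], [F → d . /], [F → d . E], [L → . L T F], [L → . a], [L → . d /], [L → d . /] }  — shift
  I14: { [F → d / .], [L → d / .] }  — 2 reduces
  I15: { [L → L T F .] }  — reduce
  I16: { [E → . L], [E → . a id], [L → . L T F], [L → . a], [L → . d /], [T → F T . E] }  — shift
  I17: { [T → F T E .] }  — reduce

I14 contains complete items [F → d / .], [L → d / .] — reduce-reduce conflict.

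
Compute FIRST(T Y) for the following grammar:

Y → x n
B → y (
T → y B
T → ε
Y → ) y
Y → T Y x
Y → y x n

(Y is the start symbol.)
{ ')', 'x', 'y' }

FIRST sets of the non-terminals involved (from the grammar, by fixed-point iteration):
  FIRST(T) = { 'y', ε }
  FIRST(Y) = { ')', 'x', 'y' }

To compute FIRST(T Y), process the symbols left to right:
Symbol T is a non-terminal. Add FIRST(T) \ {ε} = { 'y' }
T is nullable (ε ∈ FIRST(T)), continue to the next symbol.
Symbol Y is a non-terminal. Add FIRST(Y) \ {ε} = { ')', 'x', 'y' }
Y is not nullable (ε ∉ FIRST(Y)), so stop here.
FIRST(T Y) = { ')', 'x', 'y' }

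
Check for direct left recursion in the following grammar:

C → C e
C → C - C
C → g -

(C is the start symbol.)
Yes, C is left-recursive

Direct left recursion occurs when N → N α for some non-terminal N (the right-hand side begins with the left-hand side itself).

C → C e: LEFT RECURSIVE (starts with C)
C → C - C: LEFT RECURSIVE (starts with C)
C → g -: starts with g

The grammar has direct left recursion on: C.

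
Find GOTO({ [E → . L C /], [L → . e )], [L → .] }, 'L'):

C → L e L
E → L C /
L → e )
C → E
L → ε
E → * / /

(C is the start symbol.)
GOTO(I, 'L') = CLOSURE({ [A → αX.β] : [A → α.Xβ] ∈ I, X = 'L' })

Items with dot before 'L', with the dot advanced:
  [E → . L C /] → [E → L . C /]
Closure of the advanced items:
  [E → L . C /] has the dot before C: add [C → . L e L], [C → . E]
  [C → . L e L] has the dot before L: add [L → . e )], [L → .]
  [C → . E] has the dot before E: add [E → . L C /], [E → . * / /]

GOTO = { [C → . E], [C → . L e L], [E → . * / /], [E → . L C /], [E → L . C /], [L → . e )], [L → .] }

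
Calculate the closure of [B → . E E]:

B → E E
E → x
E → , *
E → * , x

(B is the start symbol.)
To compute CLOSURE, for each item [A → α.Bβ] where B is a non-terminal, add [B → .γ] for all productions B → γ; repeat for the newly added items until nothing changes.

Start with: [B → . E E]
  [B → . E E] has the dot before E: add [E → . x], [E → . , *], [E → . * , x]
No further items can be added.

CLOSURE = { [B → . E E], [E → . * , x], [E → . , *], [E → . x] }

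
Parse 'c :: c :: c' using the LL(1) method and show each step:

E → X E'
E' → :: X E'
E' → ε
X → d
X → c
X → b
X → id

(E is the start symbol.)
Stack is shown with the top on the left.

Stack      Input          Action
--------------------------------
E $        c :: c :: c $  output E → X E'
X E' $     c :: c :: c $  output X → c
c E' $     c :: c :: c $  match 'c'
E' $       :: c :: c $    output E' → :: X E'
:: X E' $  :: c :: c $    match '::'
X E' $     c :: c $       output X → c
c E' $     c :: c $       match 'c'
E' $       :: c $         output E' → :: X E'
:: X E' $  :: c $         match '::'
X E' $     c $            output X → c
c E' $     c $            match 'c'
E' $       $              output E' → ε
$          $              accept

The string is accepted.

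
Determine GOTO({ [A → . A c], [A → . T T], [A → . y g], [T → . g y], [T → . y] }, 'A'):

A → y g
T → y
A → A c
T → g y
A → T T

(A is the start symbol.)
GOTO(I, 'A') = CLOSURE({ [A → αX.β] : [A → α.Xβ] ∈ I, X = 'A' })

Items with dot before 'A', with the dot advanced:
  [A → . A c] → [A → A . c]
Closure adds nothing (no advanced item has the dot before a non-terminal).

GOTO = { [A → A . c] }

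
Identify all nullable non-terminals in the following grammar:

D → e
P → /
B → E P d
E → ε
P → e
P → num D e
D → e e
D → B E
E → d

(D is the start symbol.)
A non-terminal is nullable if it can derive ε (the empty string): either it has an ε-production, or it has a production whose right-hand side consists entirely of nullable non-terminals.

ε-productions: E → ε
So E is immediately nullable.
No further non-terminal can be added: every production for the remaining non-terminals contains a terminal or a non-nullable non-terminal.
Nullable = { 'E' }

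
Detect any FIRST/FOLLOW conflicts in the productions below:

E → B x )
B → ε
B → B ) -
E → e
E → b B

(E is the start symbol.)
Nullable non-terminals: B.
FIRST sets used below: FIRST(B) = { ')', ε }

B: nullable alternative(s) B → ε; FOLLOW(B) = { $, ')', 'x' }
  B → ε: FIRST \ {ε} = { } — this is the only nullable alternative, skip
  B → B ) -: FIRST \ {ε} = { ')' } — overlaps FOLLOW(B) on { ')' }: CONFLICT

E has no nullable alternative, so no FIRST/FOLLOW check is needed there.

So the grammar has 1 FIRST/FOLLOW conflict (marked CONFLICT above).

Answer: Yes. B → B ')' '-' with FOLLOW(B) on { ')' }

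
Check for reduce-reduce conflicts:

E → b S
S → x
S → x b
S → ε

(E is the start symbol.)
A reduce-reduce conflict occurs when an LR(0) state has two complete items [A → α .] and [B → β .] — both call for a reduction, and with no lookahead the parser cannot choose between them.

Augment with E' → E and build the canonical LR(0) collection (I0 = CLOSURE({[E' → . E]}), then GOTO on every symbol after a dot until no new states appear). It has 6 states:
  I0: { [E → . b S], [E' → . E] }  — shift
  I1: { [E' → E .] }  — accept
  I2: { [E → b . S], [S → . x b], [S → . x], [S → .] }  — shift, reduce
  I3: { [E → b S .] }  — reduce
  I4: { [S → x . b], [S → x .] }  — shift, reduce
  I5: { [S → x b .] }  — reduce

No state contains more than one complete item.

Answer: No reduce-reduce conflicts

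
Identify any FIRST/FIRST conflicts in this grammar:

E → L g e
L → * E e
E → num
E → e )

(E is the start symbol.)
No FIRST/FIRST conflicts.

A FIRST/FIRST conflict occurs when two productions N → α and N → β for the same non-terminal have FIRST(α) ∩ FIRST(β) ≠ ∅ (with ε ∈ FIRST of a nullable right-hand side, so two nullable alternatives also conflict).

FIRST sets of the non-terminals at (or reachable through a nullable prefix from) the front of some alternative:
  FIRST(L) = { '*' }

Productions for E:
  E → L g e: FIRST = { '*' }
  E → num: FIRST = { 'num' }
  E → e ): FIRST = { 'e' }
L has only one production, so no FIRST/FIRST conflict is possible there.

All alternatives of each non-terminal have pairwise disjoint FIRST sets.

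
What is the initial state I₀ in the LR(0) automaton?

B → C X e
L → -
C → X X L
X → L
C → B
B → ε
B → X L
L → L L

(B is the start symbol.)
First, augment the grammar with B' → B
I₀ = CLOSURE({ [B' → . B] }):
  [B' → . B] has the dot before B: add [B → . C X e], [B → .], [B → . X L]
  [B → . C X e] has the dot before C: add [C → . X X L], [C → . B]
  [B → . X L] has the dot before X: add [X → . L]
  [X → . L] has the dot before L: add [L → . -], [L → . L L]
No further items can be added.

I₀ = { [B → . C X e], [B → . X L], [B → .], [B' → . B], [C → . B], [C → . X X L], [L → . -], [L → . L L], [X → . L] }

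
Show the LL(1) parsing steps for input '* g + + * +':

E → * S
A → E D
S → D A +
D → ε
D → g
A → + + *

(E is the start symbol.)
LL(1) parsing maintains a stack (initially the start symbol over $) and the input. At each step: if the stack top is a terminal, match it against the current input token; if it is a non-terminal N, replace it with the RHS of M[N, lookahead] (the unique production whose predict set contains the lookahead).

Stack is shown with the top on the left.

Stack      Input          Action
--------------------------------
E $        * g + + * + $  output E → * S
* S $      * g + + * + $  match '*'
S $        g + + * + $    output S → D A +
D A + $    g + + * + $    output D → g
g A + $    g + + * + $    match 'g'
A + $      + + * + $      output A → + + *
+ + * + $  + + * + $      match '+'
+ * + $    + * + $        match '+'
* + $      * + $          match '*'
+ $        + $            match '+'
$          $              accept

The string is accepted.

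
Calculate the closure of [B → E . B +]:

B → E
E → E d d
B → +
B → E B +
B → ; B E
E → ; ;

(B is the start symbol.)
To compute CLOSURE, for each item [A → α.Bβ] where B is a non-terminal, add [B → .γ] for all productions B → γ; repeat for the newly added items until nothing changes.

Start with: [B → E . B +]
  [B → E . B +] has the dot before B: add [B → . E], [B → . +], [B → . E B +], [B → . ; B E]
  [B → . E] has the dot before E: add [E → . E d d], [E → . ; ;]
No further items can be added.

CLOSURE = { [B → . +], [B → . ; B E], [B → . E B +], [B → . E], [B → E . B +], [E → . ; ;], [E → . E d d] }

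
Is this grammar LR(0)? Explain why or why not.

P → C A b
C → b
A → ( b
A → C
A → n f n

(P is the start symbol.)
A grammar is LR(0) if no state in the canonical LR(0) collection has:
  - both a shift item (dot before a terminal) and a complete item (shift-reduce conflict), or
  - two or more complete items (reduce-reduce conflict; the accept item [P' → P .] counts as a complete item here).

Augment with P' → P and build the canonical LR(0) collection (I0 = CLOSURE({[P' → . P]}), then GOTO on every symbol after a dot until no new states appear). It has 12 states:
  I0: { [C → . b], [P → . C A b], [P' → . P] }  — shift
  I1: { [A → . ( b], [A → . C], [A → . n f n], [C → . b], [P → C . A b] }  — shift
  I2: { [P' → P .] }  — accept
  I3: { [C → b .] }  — reduce
  I4: { [A → ( . b] }  — shift
  I5: { [P → C A . b] }  — shift
  I6: { [A → C .] }  — reduce
  I7: { [A → n . f n] }  — shift
  I8: { [A → n f . n] }  — shift
  I9: { [A → n f n .] }  — reduce
  I10: { [P → C A b .] }  — reduce
  I11: { [A → ( b .] }  — reduce

Every state is either a pure shift/goto state or contains exactly one complete item and nothing to shift — no conflicts. The grammar is LR(0).

Answer: Yes, the grammar is LR(0)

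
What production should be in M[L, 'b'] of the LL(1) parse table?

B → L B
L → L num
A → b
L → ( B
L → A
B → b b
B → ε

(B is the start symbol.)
To find M[L, 'b'], we find productions for L where 'b' is in the predict set (PREDICT(N → α) = (FIRST(α) \ {ε}) ∪ (FOLLOW(N) if α ⇒* ε)).

Relevant sets:
  FIRST(L) = { '(', 'b' }
  FIRST(A) = { 'b' }

L → L num: PREDICT = { '(', 'b' }
  'b' is in predict set, so this production goes in M[L, 'b']
L → ( B: PREDICT = { '(' }
L → A: PREDICT = { 'b' }
  'b' is in predict set, so this production goes in M[L, 'b']

M[L, 'b'] = L → L num, L → A  (a multiply-defined cell — the grammar is not LL(1))

Answer: L → L num, L → A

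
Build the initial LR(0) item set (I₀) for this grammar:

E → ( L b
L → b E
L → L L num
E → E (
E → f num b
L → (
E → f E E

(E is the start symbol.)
First, augment the grammar with E' → E
I₀ = CLOSURE({ [E' → . E] }):
  [E' → . E] has the dot before E: add [E → . ( L b], [E → . E (], [E → . f num b], [E → . f E E]
No further items can be added.

I₀ = { [E → . ( L b], [E → . E (], [E → . f E E], [E → . f num b], [E' → . E] }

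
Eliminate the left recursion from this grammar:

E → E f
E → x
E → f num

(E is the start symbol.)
E → x E'
E → f num E'
E' → f E'
E' → ε

E is directly left-recursive. The standard transformation for
  A → A α₁ | ... | A α_m | β₁ | ... | β_n
is
  A  → β₁ A' | ... | β_n A'
  A' → α₁ A' | ... | α_m A' | ε

E → x becomes E → x E'
E → f num becomes E → f num E'
E → E f becomes E' → f E'
Add E' → ε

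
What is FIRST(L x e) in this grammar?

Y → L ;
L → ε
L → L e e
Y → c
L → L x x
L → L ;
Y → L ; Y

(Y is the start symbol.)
{ ';', 'e', 'x' }

FIRST sets of the non-terminals involved (from the grammar, by fixed-point iteration):
  FIRST(L) = { ';', 'e', 'x', ε }

To compute FIRST(L x e), process the symbols left to right:
Symbol L is a non-terminal. Add FIRST(L) \ {ε} = { ';', 'e', 'x' }
L is nullable (ε ∈ FIRST(L)), continue to the next symbol.
Symbol x is a terminal. Add 'x' and stop.
FIRST(L x e) = { ';', 'e', 'x' }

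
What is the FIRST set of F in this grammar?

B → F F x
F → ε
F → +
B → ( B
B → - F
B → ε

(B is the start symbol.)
To compute FIRST(F), examine every production with F on the left-hand side, reading each right-hand side left to right until a non-nullable symbol is reached.

From F → ε:
  - ε-production, so ε ∈ FIRST(F)
From F → +:
  - '+' is a terminal: add '+' and stop

Collecting: FIRST(F) = { '+', ε }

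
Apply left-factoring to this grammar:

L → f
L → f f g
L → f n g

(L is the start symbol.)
Left-factoring transforms A → αβ₁ | αβ₂ into A → αA' and A' → β₁ | β₂
(α is the longest common prefix among the alternatives). Repeat until
no nonterminal has two alternatives with a common prefix.

Round 1: L has alternatives sharing prefix 'f'. Introduce L': L → f L'
  Add: L' → ε
  Add: L' → f g
  Add: L' → n g

No remaining common prefixes — done.

Resulting grammar:
L → f L'
L' → ε
L' → f g
L' → n g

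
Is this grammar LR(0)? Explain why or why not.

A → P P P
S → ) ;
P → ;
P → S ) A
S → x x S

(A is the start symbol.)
Yes, the grammar is LR(0)

A grammar is LR(0) if no state in the canonical LR(0) collection has:
  - both a shift item (dot before a terminal) and a complete item (shift-reduce conflict), or
  - two or more complete items (reduce-reduce conflict; the accept item [A' → A .] counts as a complete item here).

Augment with A' → A and build the canonical LR(0) collection (I0 = CLOSURE({[A' → . A]}), then GOTO on every symbol after a dot until no new states appear). It has 14 states:
  I0: { [A → . P P P], [A' → . A], [P → . ;], [P → . S ) A], [S → . ) ;], [S → . x x S] }  — shift
  I1: { [S → ) . ;] }  — shift
  I2: { [P → ; .] }  — reduce
  I3: { [A' → A .] }  — accept
  I4: { [A → P . P P], [P → . ;], [P → . S ) A], [S → . ) ;], [S → . x x S] }  — shift
  I5: { [P → S . ) A] }  — shift
  I6: { [S → x . x S] }  — shift
  I7: { [S → . ) ;], [S → . x x S], [S → x x . S] }  — shift
  I8: { [S → x x S .] }  — reduce
  I9: { [A → . P P P], [P → . ;], [P → . S ) A], [P → S ) . A], [S → . ) ;], [S → . x x S] }  — shift
  I10: { [P → S ) A .] }  — reduce
  I11: { [A → P P . P], [P → . ;], [P → . S ) A], [S → . ) ;], [S → . x x S] }  — shift
  I12: { [A → P P P .] }  — reduce
  I13: { [S → ) ; .] }  — reduce

Every state is either a pure shift/goto state or contains exactly one complete item and nothing to shift — no conflicts. The grammar is LR(0).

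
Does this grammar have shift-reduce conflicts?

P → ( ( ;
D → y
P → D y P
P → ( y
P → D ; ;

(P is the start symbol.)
Augment with P' → P and build the canonical LR(0) collection (I0 = CLOSURE({[P' → . P]}), then GOTO on every symbol after a dot until no new states appear). It has 12 states:
  I0: { [D → . y], [P → . ( ( ;], [P → . ( y], [P → . D ; ;], [P → . D y P], [P' → . P] }  — shift
  I1: { [P → ( . ( ;], [P → ( . y] }  — shift
  I2: { [P → D . ; ;], [P → D . y P] }  — shift
  I3: { [P' → P .] }  — accept
  I4: { [D → y .] }  — reduce
  I5: { [P → D ; . ;] }  — shift
  I6: { [D → . y], [P → . ( ( ;], [P → . ( y], [P → . D ; ;], [P → . D y P], [P → D y . P] }  — shift
  I7: { [P → D y P .] }  — reduce
  I8: { [P → D ; ; .] }  — reduce
  I9: { [P → ( ( . ;] }  — shift
  I10: { [P → ( y .] }  — reduce
  I11: { [P → ( ( ; .] }  — reduce

No state contains both a complete item and a shift item.

Answer: No shift-reduce conflicts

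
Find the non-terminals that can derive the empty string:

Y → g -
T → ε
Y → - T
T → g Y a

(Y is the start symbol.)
ε-productions: T → ε
So T is immediately nullable.
No further non-terminal can be added: every production for the remaining non-terminals contains a terminal or a non-nullable non-terminal.
Nullable = { 'T' }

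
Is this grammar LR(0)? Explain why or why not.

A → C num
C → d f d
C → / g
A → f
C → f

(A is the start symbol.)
Augment with A' → A and build the canonical LR(0) collection (I0 = CLOSURE({[A' → . A]}), then GOTO on every symbol after a dot until no new states appear). It has 10 states:
  I0: { [A → . C num], [A → . f], [A' → . A], [C → . / g], [C → . d f d], [C → . f] }  — shift
  I1: { [C → / . g] }  — shift
  I2: { [A' → A .] }  — accept
  I3: { [A → C . num] }  — shift
  I4: { [C → d . f d] }  — shift
  I5: { [A → f .], [C → f .] }  — 2 reduces
  I6: { [C → d f . d] }  — shift
  I7: { [C → d f d .] }  — reduce
  I8: { [A → C num .] }  — reduce
  I9: { [C → / g .] }  — reduce

Conflict in state I5:
  Reduce-reduce conflict: [A → f .] and [C → f .]
So the grammar is NOT LR(0).

Answer: No. Reduce-reduce conflict: [A → f .] and [C → f .]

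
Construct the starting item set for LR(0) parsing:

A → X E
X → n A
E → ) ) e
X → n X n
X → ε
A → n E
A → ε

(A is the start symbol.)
First, augment the grammar with A' → A
I₀ = CLOSURE({ [A' → . A] }):
  [A' → . A] has the dot before A: add [A → . X E], [A → . n E], [A → .]
  [A → . X E] has the dot before X: add [X → . n A], [X → . n X n], [X → .]
No further items can be added.

I₀ = { [A → . X E], [A → . n E], [A → .], [A' → . A], [X → . n A], [X → . n X n], [X → .] }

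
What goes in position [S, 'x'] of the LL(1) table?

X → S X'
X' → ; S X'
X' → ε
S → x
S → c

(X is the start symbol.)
To find M[S, 'x'], we find productions for S where 'x' is in the predict set (PREDICT(N → α) = (FIRST(α) \ {ε}) ∪ (FOLLOW(N) if α ⇒* ε)).

S → x: PREDICT = { 'x' }
  'x' is in predict set, so this production goes in M[S, 'x']
S → c: PREDICT = { 'c' }

M[S, 'x'] = S → x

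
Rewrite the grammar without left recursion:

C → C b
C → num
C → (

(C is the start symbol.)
C → num C'
C → ( C'
C' → b C'
C' → ε

C is directly left-recursive. The standard transformation for
  A → A α₁ | ... | A α_m | β₁ | ... | β_n
is
  A  → β₁ A' | ... | β_n A'
  A' → α₁ A' | ... | α_m A' | ε

C → num becomes C → num C'
C → ( becomes C → ( C'
C → C b becomes C' → b C'
Add C' → ε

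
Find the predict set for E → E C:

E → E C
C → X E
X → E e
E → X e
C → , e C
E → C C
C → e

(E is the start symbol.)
PREDICT(E → E C) = (FIRST(RHS) \ {ε}) ∪ (FOLLOW(E) if ε ∈ FIRST(RHS), i.e. RHS ⇒* ε)
FIRST(E) = { ',', 'e' }
FIRST(E C) = { ',', 'e' }
ε ∉ FIRST(E C), so FOLLOW(E) is not added.
PREDICT(E → E C) = { ',', 'e' }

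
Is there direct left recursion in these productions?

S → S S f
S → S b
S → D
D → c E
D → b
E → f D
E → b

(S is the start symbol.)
S → S S f: LEFT RECURSIVE (starts with S)
S → S b: LEFT RECURSIVE (starts with S)
S → D: starts with D
D → c E: starts with c
D → b: starts with b
E → f D: starts with f
E → b: starts with b

The grammar has direct left recursion on: S.

Answer: Yes, S is left-recursive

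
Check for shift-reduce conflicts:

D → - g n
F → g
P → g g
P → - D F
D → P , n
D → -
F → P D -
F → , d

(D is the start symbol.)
A shift-reduce conflict occurs when an LR(0) state has both:
  - a complete (reduce) item [A → α .] (dot at the end), and
  - a shift item [B → β . c γ] (dot before a terminal).

Augment with D' → D and build the canonical LR(0) collection (I0 = CLOSURE({[D' → . D]}), then GOTO on every symbol after a dot until no new states appear). It has 19 states:
  I0: { [D → . - g n], [D → . -], [D → . P , n], [D' → . D], [P → . - D F], [P → . g g] }  — shift
  I1: { [D → - . g n], [D → - .], [D → . - g n], [D → . -], [D → . P , n], [P → - . D F], [P → . - D F], [P → . g g] }  — shift, reduce
  I2: { [D' → D .] }  — accept
  I3: { [D → P . , n] }  — shift
  I4: { [P → g . g] }  — shift
  I5: { [P → g g .] }  — reduce
  I6: { [D → P , . n] }  — shift
  I7: { [D → P , n .] }  — reduce
  I8: { [F → . , d], [F → . P D -], [F → . g], [P → - D . F], [P → . - D F], [P → . g g] }  — shift
  I9: { [D → - g . n], [P → g . g] }  — shift
  I10: { [D → - g n .] }  — reduce
  I11: { [F → , . d] }  — shift
  I12: { [D → . - g n], [D → . -], [D → . P , n], [P → - . D F], [P → . - D F], [P → . g g] }  — shift
  I13: { [P → - D F .] }  — reduce
  I14: { [D → . - g n], [D → . -], [D → . P , n], [F → P . D -], [P → . - D F], [P → . g g] }  — shift
  I15: { [F → g .], [P → g . g] }  — shift, reduce
  I16: { [F → P D . -] }  — shift
  I17: { [F → P D - .] }  — reduce
  I18: { [F → , d .] }  — reduce

I1 contains reduce item [D → - .] and shift items [D → . -], [D → . - g n], [D → - . g n], [P → . - D F], [P → . g g] — shift-reduce conflict.
I15 contains reduce item [F → g .] and shift item [P → g . g] — shift-reduce conflict.

Answer: Yes — I1: [D → - .] vs [D → . -]; I15: [F → g .] vs [P → g . g]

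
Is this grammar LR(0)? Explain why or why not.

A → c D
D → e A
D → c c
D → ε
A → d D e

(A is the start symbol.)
No. Shift-reduce conflict between [D → .] and [D → . c c]

Augment with A' → A and build the canonical LR(0) collection (I0 = CLOSURE({[A' → . A]}), then GOTO on every symbol after a dot until no new states appear). It has 11 states:
  I0: { [A → . c D], [A → . d D e], [A' → . A] }  — shift
  I1: { [A' → A .] }  — accept
  I2: { [A → c . D], [D → . c c], [D → . e A], [D → .] }  — shift, reduce
  I3: { [A → d . D e], [D → . c c], [D → . e A], [D → .] }  — shift, reduce
  I4: { [A → d D . e] }  — shift
  I5: { [D → c . c] }  — shift
  I6: { [A → . c D], [A → . d D e], [D → e . A] }  — shift
  I7: { [D → e A .] }  — reduce
  I8: { [D → c c .] }  — reduce
  I9: { [A → d D e .] }  — reduce
  I10: { [A → c D .] }  — reduce

Conflict in state I2:
  Shift-reduce conflict between [D → .] and [D → . c c]
So the grammar is NOT LR(0).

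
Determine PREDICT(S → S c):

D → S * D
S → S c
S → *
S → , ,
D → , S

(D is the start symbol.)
{ '*', ',' }

PREDICT(S → S c) = (FIRST(RHS) \ {ε}) ∪ (FOLLOW(S) if ε ∈ FIRST(RHS), i.e. RHS ⇒* ε)
FIRST(S) = { '*', ',' }
FIRST(S c) = { '*', ',' }
ε ∉ FIRST(S c), so FOLLOW(S) is not added.
PREDICT(S → S c) = { '*', ',' }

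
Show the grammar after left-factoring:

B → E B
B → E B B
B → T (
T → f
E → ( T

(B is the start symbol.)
Left-factoring transforms A → αβ₁ | αβ₂ into A → αA' and A' → β₁ | β₂
(α is the longest common prefix among the alternatives). Repeat until
no nonterminal has two alternatives with a common prefix.

Round 1: B has alternatives sharing prefix 'E B'. Introduce B': B → E B B'
  Add: B' → ε
  Add: B' → B

No remaining common prefixes — done.

Resulting grammar:
B → E B B'
B' → ε
B' → B
B → T (
T → f
E → ( T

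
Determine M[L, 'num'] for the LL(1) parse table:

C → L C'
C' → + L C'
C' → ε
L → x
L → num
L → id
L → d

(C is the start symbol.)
To find M[L, 'num'], we find productions for L where 'num' is in the predict set (PREDICT(N → α) = (FIRST(α) \ {ε}) ∪ (FOLLOW(N) if α ⇒* ε)).

L → x: PREDICT = { 'x' }
L → num: PREDICT = { 'num' }
  'num' is in predict set, so this production goes in M[L, 'num']
L → id: PREDICT = { 'id' }
L → d: PREDICT = { 'd' }

M[L, 'num'] = L → num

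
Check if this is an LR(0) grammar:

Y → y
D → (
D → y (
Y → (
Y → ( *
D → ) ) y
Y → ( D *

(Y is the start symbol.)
No. Shift-reduce conflict between [Y → ( .] and [D → . (]

A grammar is LR(0) if no state in the canonical LR(0) collection has:
  - both a shift item (dot before a terminal) and a complete item (shift-reduce conflict), or
  - two or more complete items (reduce-reduce conflict; the accept item [Y' → Y .] counts as a complete item here).

Augment with Y' → Y and build the canonical LR(0) collection (I0 = CLOSURE({[Y' → . Y]}), then GOTO on every symbol after a dot until no new states appear). It has 13 states:
  I0: { [Y → . ( *], [Y → . ( D *], [Y → . (], [Y → . y], [Y' → . Y] }  — shift
  I1: { [D → . (], [D → . ) ) y], [D → . y (], [Y → ( . *], [Y → ( . D *], [Y → ( .] }  — shift, reduce
  I2: { [Y' → Y .] }  — accept
  I3: { [Y → y .] }  — reduce
  I4: { [D → ( .] }  — reduce
  I5: { [D → ) . ) y] }  — shift
  I6: { [Y → ( * .] }  — reduce
  I7: { [Y → ( D . *] }  — shift
  I8: { [D → y . (] }  — shift
  I9: { [D → y ( .] }  — reduce
  I10: { [Y → ( D * .] }  — reduce
  I11: { [D → ) ) . y] }  — shift
  I12: { [D → ) ) y .] }  — reduce

Conflict in state I1:
  Shift-reduce conflict between [Y → ( .] and [D → . (]
So the grammar is NOT LR(0).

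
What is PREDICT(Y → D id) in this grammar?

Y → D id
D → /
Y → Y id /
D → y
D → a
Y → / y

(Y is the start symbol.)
PREDICT(Y → D id) = (FIRST(RHS) \ {ε}) ∪ (FOLLOW(Y) if ε ∈ FIRST(RHS), i.e. RHS ⇒* ε)
FIRST(D) = { '/', 'a', 'y' }
FIRST(D id) = { '/', 'a', 'y' }
ε ∉ FIRST(D id), so FOLLOW(Y) is not added.
PREDICT(Y → D id) = { '/', 'a', 'y' }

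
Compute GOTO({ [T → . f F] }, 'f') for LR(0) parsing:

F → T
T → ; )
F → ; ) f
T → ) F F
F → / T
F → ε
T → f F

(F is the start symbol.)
GOTO(I, 'f') = CLOSURE({ [A → αX.β] : [A → α.Xβ] ∈ I, X = 'f' })

Items with dot before 'f', with the dot advanced:
  [T → . f F] → [T → f . F]
Closure of the advanced items:
  [T → f . F] has the dot before F: add [F → . T], [F → . ; ) f], [F → . / T], [F → .]
  [F → . T] has the dot before T: add [T → . ; )], [T → . ) F F], [T → . f F]

GOTO = { [F → . / T], [F → . ; ) f], [F → . T], [F → .], [T → . ) F F], [T → . ; )], [T → . f F], [T → f . F] }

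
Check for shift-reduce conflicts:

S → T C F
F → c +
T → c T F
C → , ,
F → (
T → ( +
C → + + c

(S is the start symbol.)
No shift-reduce conflicts

A shift-reduce conflict occurs when an LR(0) state has both:
  - a complete (reduce) item [A → α .] (dot at the end), and
  - a shift item [B → β . c γ] (dot before a terminal).

Augment with S' → S and build the canonical LR(0) collection (I0 = CLOSURE({[S' → . S]}), then GOTO on every symbol after a dot until no new states appear). It has 18 states:
  I0: { [S → . T C F], [S' → . S], [T → . ( +], [T → . c T F] }  — shift
  I1: { [T → ( . +] }  — shift
  I2: { [S' → S .] }  — accept
  I3: { [C → . + + c], [C → . , ,], [S → T . C F] }  — shift
  I4: { [T → . ( +], [T → . c T F], [T → c . T F] }  — shift
  I5: { [F → . (], [F → . c +], [T → c T . F] }  — shift
  I6: { [F → ( .] }  — reduce
  I7: { [T → c T F .] }  — reduce
  I8: { [F → c . +] }  — shift
  I9: { [F → c + .] }  — reduce
  I10: { [C → + . + c] }  — shift
  I11: { [C → , . ,] }  — shift
  I12: { [F → . (], [F → . c +], [S → T C . F] }  — shift
  I13: { [S → T C F .] }  — reduce
  I14: { [C → , , .] }  — reduce
  I15: { [C → + + . c] }  — shift
  I16: { [C → + + c .] }  — reduce
  I17: { [T → ( + .] }  — reduce

No state contains both a complete item and a shift item.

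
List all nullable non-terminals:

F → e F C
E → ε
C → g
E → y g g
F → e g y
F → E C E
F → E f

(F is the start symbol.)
{ 'E' }

A non-terminal is nullable if it can derive ε (the empty string): either it has an ε-production, or it has a production whose right-hand side consists entirely of nullable non-terminals.

ε-productions: E → ε
So E is immediately nullable.
No further non-terminal can be added: every production for the remaining non-terminals contains a terminal or a non-nullable non-terminal.
Nullable = { 'E' }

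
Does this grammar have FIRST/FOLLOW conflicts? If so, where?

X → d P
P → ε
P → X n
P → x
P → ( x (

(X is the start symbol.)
Nullable non-terminals: P.
FIRST sets used below: FIRST(X) = { 'd' }

P: nullable alternative(s) P → ε; FOLLOW(P) = { $, 'n' }
  P → ε: FIRST \ {ε} = { } — this is the only nullable alternative, skip
  P → X n: FIRST \ {ε} = { 'd' } — disjoint from FOLLOW(P)
  P → x: FIRST \ {ε} = { 'x' } — disjoint from FOLLOW(P)
  P → ( x (: FIRST \ {ε} = { '(' } — disjoint from FOLLOW(P)

X has no nullable alternative, so no FIRST/FOLLOW check is needed there.

No FIRST/FOLLOW conflicts found.

Answer: No FIRST/FOLLOW conflicts.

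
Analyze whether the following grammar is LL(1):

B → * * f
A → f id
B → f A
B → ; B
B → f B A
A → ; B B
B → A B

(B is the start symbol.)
No. Predict set conflict for B: { 'f' }

Relevant sets:
  FIRST(A) = { ';', 'f' }

For B:
  PREDICT(B → '*' '*' f) = { '*' }
  PREDICT(B → f A) = { 'f' }
  PREDICT(B → ';' B) = { ';' }
  PREDICT(B → f B A) = { 'f' }
  PREDICT(B → A B) = { ';', 'f' }
For A:
  PREDICT(A → f id) = { 'f' }
  PREDICT(A → ';' B B) = { ';' }

Conflict found: Predict set conflict for B: { 'f' }
The grammar is NOT LL(1).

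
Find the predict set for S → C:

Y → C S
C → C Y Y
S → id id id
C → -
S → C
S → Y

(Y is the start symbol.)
PREDICT(S → C) = (FIRST(RHS) \ {ε}) ∪ (FOLLOW(S) if ε ∈ FIRST(RHS), i.e. RHS ⇒* ε)
FIRST(C) = { '-' }
FIRST(C) = { '-' }
ε ∉ FIRST(C), so FOLLOW(S) is not added.
PREDICT(S → C) = { '-' }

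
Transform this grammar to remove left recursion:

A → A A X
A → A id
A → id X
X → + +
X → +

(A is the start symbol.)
A is directly left-recursive. The standard transformation for
  A → A α₁ | ... | A α_m | β₁ | ... | β_n
is
  A  → β₁ A' | ... | β_n A'
  A' → α₁ A' | ... | α_m A' | ε

A → id X becomes A → id X A'
A → A A X becomes A' → A X A'
A → A id becomes A' → id A'
Add A' → ε

Productions for other non-terminals are unchanged:
  X → + +
  X → +

Resulting grammar:
A → id X A'
A' → A X A'
A' → id A'
A' → ε
X → + +
X → +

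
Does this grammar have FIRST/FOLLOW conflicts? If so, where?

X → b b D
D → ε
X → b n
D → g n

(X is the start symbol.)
No FIRST/FOLLOW conflicts.

A FIRST/FOLLOW conflict occurs when a non-terminal N has a nullable alternative N → β (β ⇒* ε) and another alternative N → α with FIRST(α) ∩ FOLLOW(N) ≠ ∅: on such a lookahead the parser cannot decide between expanding α and letting N vanish via β.

Nullable non-terminals: D.

D: nullable alternative(s) D → ε; FOLLOW(D) = { $ }
  D → ε: FIRST \ {ε} = { } — this is the only nullable alternative, skip
  D → g n: FIRST \ {ε} = { 'g' } — disjoint from FOLLOW(D)

X has no nullable alternative, so no FIRST/FOLLOW check is needed there.

No FIRST/FOLLOW conflicts found.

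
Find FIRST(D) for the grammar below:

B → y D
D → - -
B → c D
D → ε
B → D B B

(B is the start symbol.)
{ '-', ε }

To compute FIRST(D), examine every production with D on the left-hand side, reading each right-hand side left to right until a non-nullable symbol is reached.

From D → - -:
  - '-' is a terminal: add '-' and stop
From D → ε:
  - ε-production, so ε ∈ FIRST(D)

Collecting: FIRST(D) = { '-', ε }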